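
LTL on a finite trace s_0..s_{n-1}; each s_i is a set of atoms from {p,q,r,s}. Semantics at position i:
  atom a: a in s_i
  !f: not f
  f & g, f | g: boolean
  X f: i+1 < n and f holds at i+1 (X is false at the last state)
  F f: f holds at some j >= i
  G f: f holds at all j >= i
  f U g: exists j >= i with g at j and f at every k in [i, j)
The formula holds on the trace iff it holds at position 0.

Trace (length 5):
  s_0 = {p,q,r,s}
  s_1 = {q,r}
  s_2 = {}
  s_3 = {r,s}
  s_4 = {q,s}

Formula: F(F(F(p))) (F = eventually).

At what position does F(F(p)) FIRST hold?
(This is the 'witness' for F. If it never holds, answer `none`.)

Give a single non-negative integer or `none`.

Answer: 0

Derivation:
s_0={p,q,r,s}: F(F(p))=True F(p)=True p=True
s_1={q,r}: F(F(p))=False F(p)=False p=False
s_2={}: F(F(p))=False F(p)=False p=False
s_3={r,s}: F(F(p))=False F(p)=False p=False
s_4={q,s}: F(F(p))=False F(p)=False p=False
F(F(F(p))) holds; first witness at position 0.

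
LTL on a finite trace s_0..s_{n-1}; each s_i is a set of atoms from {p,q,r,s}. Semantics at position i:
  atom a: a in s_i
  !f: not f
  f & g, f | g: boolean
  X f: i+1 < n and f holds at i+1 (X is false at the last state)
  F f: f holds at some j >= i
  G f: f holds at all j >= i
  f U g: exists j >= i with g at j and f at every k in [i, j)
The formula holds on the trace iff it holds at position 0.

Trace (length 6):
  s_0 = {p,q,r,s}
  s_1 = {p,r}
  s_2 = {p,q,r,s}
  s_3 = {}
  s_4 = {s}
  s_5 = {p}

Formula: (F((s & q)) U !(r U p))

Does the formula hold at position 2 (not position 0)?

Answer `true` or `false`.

s_0={p,q,r,s}: (F((s & q)) U !(r U p))=True F((s & q))=True (s & q)=True s=True q=True !(r U p)=False (r U p)=True r=True p=True
s_1={p,r}: (F((s & q)) U !(r U p))=True F((s & q))=True (s & q)=False s=False q=False !(r U p)=False (r U p)=True r=True p=True
s_2={p,q,r,s}: (F((s & q)) U !(r U p))=True F((s & q))=True (s & q)=True s=True q=True !(r U p)=False (r U p)=True r=True p=True
s_3={}: (F((s & q)) U !(r U p))=True F((s & q))=False (s & q)=False s=False q=False !(r U p)=True (r U p)=False r=False p=False
s_4={s}: (F((s & q)) U !(r U p))=True F((s & q))=False (s & q)=False s=True q=False !(r U p)=True (r U p)=False r=False p=False
s_5={p}: (F((s & q)) U !(r U p))=False F((s & q))=False (s & q)=False s=False q=False !(r U p)=False (r U p)=True r=False p=True
Evaluating at position 2: result = True

Answer: true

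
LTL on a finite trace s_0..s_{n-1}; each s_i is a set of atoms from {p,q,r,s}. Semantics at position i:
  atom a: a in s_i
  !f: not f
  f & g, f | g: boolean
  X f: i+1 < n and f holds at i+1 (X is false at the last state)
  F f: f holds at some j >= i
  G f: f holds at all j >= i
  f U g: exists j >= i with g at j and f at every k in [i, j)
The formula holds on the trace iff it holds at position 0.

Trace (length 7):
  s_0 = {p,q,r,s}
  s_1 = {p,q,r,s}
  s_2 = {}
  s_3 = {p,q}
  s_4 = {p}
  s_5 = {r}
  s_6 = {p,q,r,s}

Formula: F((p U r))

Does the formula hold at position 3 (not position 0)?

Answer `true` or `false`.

s_0={p,q,r,s}: F((p U r))=True (p U r)=True p=True r=True
s_1={p,q,r,s}: F((p U r))=True (p U r)=True p=True r=True
s_2={}: F((p U r))=True (p U r)=False p=False r=False
s_3={p,q}: F((p U r))=True (p U r)=True p=True r=False
s_4={p}: F((p U r))=True (p U r)=True p=True r=False
s_5={r}: F((p U r))=True (p U r)=True p=False r=True
s_6={p,q,r,s}: F((p U r))=True (p U r)=True p=True r=True
Evaluating at position 3: result = True

Answer: true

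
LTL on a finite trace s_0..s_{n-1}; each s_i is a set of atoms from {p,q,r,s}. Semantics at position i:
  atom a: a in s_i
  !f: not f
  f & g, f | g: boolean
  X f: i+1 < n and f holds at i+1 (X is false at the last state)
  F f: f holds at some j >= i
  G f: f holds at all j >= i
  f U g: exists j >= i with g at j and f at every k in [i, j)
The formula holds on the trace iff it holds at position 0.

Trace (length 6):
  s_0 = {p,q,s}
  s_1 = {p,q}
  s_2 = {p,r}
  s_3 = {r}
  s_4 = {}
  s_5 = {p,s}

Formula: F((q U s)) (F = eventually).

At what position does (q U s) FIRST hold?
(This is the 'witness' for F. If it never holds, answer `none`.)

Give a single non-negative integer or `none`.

s_0={p,q,s}: (q U s)=True q=True s=True
s_1={p,q}: (q U s)=False q=True s=False
s_2={p,r}: (q U s)=False q=False s=False
s_3={r}: (q U s)=False q=False s=False
s_4={}: (q U s)=False q=False s=False
s_5={p,s}: (q U s)=True q=False s=True
F((q U s)) holds; first witness at position 0.

Answer: 0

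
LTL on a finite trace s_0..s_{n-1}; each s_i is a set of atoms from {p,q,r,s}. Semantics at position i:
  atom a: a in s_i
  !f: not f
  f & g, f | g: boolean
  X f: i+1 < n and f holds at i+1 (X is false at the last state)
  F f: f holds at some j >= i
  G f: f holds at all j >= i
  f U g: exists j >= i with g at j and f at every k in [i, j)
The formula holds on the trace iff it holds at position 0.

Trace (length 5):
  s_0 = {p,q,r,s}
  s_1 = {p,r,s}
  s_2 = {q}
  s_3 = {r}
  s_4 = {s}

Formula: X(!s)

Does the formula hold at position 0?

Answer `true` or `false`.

Answer: false

Derivation:
s_0={p,q,r,s}: X(!s)=False !s=False s=True
s_1={p,r,s}: X(!s)=True !s=False s=True
s_2={q}: X(!s)=True !s=True s=False
s_3={r}: X(!s)=False !s=True s=False
s_4={s}: X(!s)=False !s=False s=True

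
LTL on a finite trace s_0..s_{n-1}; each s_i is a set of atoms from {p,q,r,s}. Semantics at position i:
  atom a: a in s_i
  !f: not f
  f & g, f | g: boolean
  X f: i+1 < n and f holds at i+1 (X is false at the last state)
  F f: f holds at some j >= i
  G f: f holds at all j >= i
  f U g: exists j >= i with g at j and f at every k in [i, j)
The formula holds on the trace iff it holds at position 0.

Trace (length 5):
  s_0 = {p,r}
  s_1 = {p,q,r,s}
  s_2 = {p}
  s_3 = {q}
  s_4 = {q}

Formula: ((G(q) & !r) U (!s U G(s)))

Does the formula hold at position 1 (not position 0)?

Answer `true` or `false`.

Answer: false

Derivation:
s_0={p,r}: ((G(q) & !r) U (!s U G(s)))=False (G(q) & !r)=False G(q)=False q=False !r=False r=True (!s U G(s))=False !s=True s=False G(s)=False
s_1={p,q,r,s}: ((G(q) & !r) U (!s U G(s)))=False (G(q) & !r)=False G(q)=False q=True !r=False r=True (!s U G(s))=False !s=False s=True G(s)=False
s_2={p}: ((G(q) & !r) U (!s U G(s)))=False (G(q) & !r)=False G(q)=False q=False !r=True r=False (!s U G(s))=False !s=True s=False G(s)=False
s_3={q}: ((G(q) & !r) U (!s U G(s)))=False (G(q) & !r)=True G(q)=True q=True !r=True r=False (!s U G(s))=False !s=True s=False G(s)=False
s_4={q}: ((G(q) & !r) U (!s U G(s)))=False (G(q) & !r)=True G(q)=True q=True !r=True r=False (!s U G(s))=False !s=True s=False G(s)=False
Evaluating at position 1: result = False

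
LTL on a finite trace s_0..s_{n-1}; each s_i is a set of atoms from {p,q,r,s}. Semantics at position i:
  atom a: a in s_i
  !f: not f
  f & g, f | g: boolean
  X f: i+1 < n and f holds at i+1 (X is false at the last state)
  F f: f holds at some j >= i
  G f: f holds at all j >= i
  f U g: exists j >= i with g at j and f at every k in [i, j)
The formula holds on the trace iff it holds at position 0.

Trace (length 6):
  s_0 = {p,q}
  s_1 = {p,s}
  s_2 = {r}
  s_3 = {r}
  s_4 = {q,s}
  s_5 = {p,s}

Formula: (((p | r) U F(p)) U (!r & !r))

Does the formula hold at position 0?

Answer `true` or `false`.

Answer: true

Derivation:
s_0={p,q}: (((p | r) U F(p)) U (!r & !r))=True ((p | r) U F(p))=True (p | r)=True p=True r=False F(p)=True (!r & !r)=True !r=True
s_1={p,s}: (((p | r) U F(p)) U (!r & !r))=True ((p | r) U F(p))=True (p | r)=True p=True r=False F(p)=True (!r & !r)=True !r=True
s_2={r}: (((p | r) U F(p)) U (!r & !r))=True ((p | r) U F(p))=True (p | r)=True p=False r=True F(p)=True (!r & !r)=False !r=False
s_3={r}: (((p | r) U F(p)) U (!r & !r))=True ((p | r) U F(p))=True (p | r)=True p=False r=True F(p)=True (!r & !r)=False !r=False
s_4={q,s}: (((p | r) U F(p)) U (!r & !r))=True ((p | r) U F(p))=True (p | r)=False p=False r=False F(p)=True (!r & !r)=True !r=True
s_5={p,s}: (((p | r) U F(p)) U (!r & !r))=True ((p | r) U F(p))=True (p | r)=True p=True r=False F(p)=True (!r & !r)=True !r=True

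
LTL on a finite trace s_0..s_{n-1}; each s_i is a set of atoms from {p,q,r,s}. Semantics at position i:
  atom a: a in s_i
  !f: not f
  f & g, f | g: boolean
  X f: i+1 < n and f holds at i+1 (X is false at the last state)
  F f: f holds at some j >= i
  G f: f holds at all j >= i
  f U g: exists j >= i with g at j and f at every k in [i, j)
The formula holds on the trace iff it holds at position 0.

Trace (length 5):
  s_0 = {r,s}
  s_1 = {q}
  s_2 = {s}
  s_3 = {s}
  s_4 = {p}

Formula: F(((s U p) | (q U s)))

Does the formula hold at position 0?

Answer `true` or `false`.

s_0={r,s}: F(((s U p) | (q U s)))=True ((s U p) | (q U s))=True (s U p)=False s=True p=False (q U s)=True q=False
s_1={q}: F(((s U p) | (q U s)))=True ((s U p) | (q U s))=True (s U p)=False s=False p=False (q U s)=True q=True
s_2={s}: F(((s U p) | (q U s)))=True ((s U p) | (q U s))=True (s U p)=True s=True p=False (q U s)=True q=False
s_3={s}: F(((s U p) | (q U s)))=True ((s U p) | (q U s))=True (s U p)=True s=True p=False (q U s)=True q=False
s_4={p}: F(((s U p) | (q U s)))=True ((s U p) | (q U s))=True (s U p)=True s=False p=True (q U s)=False q=False

Answer: true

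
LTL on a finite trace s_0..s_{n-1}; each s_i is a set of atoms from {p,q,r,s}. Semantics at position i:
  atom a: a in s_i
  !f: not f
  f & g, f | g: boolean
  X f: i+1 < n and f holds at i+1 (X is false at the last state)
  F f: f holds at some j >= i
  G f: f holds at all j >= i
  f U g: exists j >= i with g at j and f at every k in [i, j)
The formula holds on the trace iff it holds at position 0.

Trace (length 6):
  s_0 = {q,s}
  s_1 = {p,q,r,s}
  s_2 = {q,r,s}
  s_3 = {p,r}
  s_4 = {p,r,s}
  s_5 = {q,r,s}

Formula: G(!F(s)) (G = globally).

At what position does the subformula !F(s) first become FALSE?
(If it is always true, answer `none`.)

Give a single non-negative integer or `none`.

s_0={q,s}: !F(s)=False F(s)=True s=True
s_1={p,q,r,s}: !F(s)=False F(s)=True s=True
s_2={q,r,s}: !F(s)=False F(s)=True s=True
s_3={p,r}: !F(s)=False F(s)=True s=False
s_4={p,r,s}: !F(s)=False F(s)=True s=True
s_5={q,r,s}: !F(s)=False F(s)=True s=True
G(!F(s)) holds globally = False
First violation at position 0.

Answer: 0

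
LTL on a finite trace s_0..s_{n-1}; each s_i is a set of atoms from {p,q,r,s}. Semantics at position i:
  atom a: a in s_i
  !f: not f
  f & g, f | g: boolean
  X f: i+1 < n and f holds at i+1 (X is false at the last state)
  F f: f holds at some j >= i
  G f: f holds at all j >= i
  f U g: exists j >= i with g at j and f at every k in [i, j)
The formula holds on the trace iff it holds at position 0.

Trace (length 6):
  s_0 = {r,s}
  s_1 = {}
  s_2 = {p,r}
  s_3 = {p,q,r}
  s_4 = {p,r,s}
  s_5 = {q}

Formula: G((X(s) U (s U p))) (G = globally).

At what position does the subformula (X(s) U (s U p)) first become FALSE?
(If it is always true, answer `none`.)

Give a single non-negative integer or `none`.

s_0={r,s}: (X(s) U (s U p))=False X(s)=False s=True (s U p)=False p=False
s_1={}: (X(s) U (s U p))=False X(s)=False s=False (s U p)=False p=False
s_2={p,r}: (X(s) U (s U p))=True X(s)=False s=False (s U p)=True p=True
s_3={p,q,r}: (X(s) U (s U p))=True X(s)=True s=False (s U p)=True p=True
s_4={p,r,s}: (X(s) U (s U p))=True X(s)=False s=True (s U p)=True p=True
s_5={q}: (X(s) U (s U p))=False X(s)=False s=False (s U p)=False p=False
G((X(s) U (s U p))) holds globally = False
First violation at position 0.

Answer: 0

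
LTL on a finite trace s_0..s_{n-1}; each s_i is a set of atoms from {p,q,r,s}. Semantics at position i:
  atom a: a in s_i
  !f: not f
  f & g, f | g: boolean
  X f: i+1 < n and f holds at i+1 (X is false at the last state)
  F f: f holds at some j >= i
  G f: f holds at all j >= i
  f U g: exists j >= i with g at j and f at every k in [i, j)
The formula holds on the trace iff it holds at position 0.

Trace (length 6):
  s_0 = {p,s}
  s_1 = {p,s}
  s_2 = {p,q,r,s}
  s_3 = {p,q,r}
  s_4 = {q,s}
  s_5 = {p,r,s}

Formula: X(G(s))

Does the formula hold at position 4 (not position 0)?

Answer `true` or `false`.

s_0={p,s}: X(G(s))=False G(s)=False s=True
s_1={p,s}: X(G(s))=False G(s)=False s=True
s_2={p,q,r,s}: X(G(s))=False G(s)=False s=True
s_3={p,q,r}: X(G(s))=True G(s)=False s=False
s_4={q,s}: X(G(s))=True G(s)=True s=True
s_5={p,r,s}: X(G(s))=False G(s)=True s=True
Evaluating at position 4: result = True

Answer: true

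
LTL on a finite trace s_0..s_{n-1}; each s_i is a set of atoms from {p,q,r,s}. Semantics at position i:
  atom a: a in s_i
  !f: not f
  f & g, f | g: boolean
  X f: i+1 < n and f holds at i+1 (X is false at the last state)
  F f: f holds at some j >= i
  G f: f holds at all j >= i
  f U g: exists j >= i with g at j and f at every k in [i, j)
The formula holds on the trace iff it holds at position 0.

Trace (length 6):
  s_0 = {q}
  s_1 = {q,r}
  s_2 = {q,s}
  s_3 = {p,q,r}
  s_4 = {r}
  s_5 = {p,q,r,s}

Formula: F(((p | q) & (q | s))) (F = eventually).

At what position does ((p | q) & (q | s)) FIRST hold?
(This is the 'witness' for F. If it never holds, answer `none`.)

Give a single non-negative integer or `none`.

Answer: 0

Derivation:
s_0={q}: ((p | q) & (q | s))=True (p | q)=True p=False q=True (q | s)=True s=False
s_1={q,r}: ((p | q) & (q | s))=True (p | q)=True p=False q=True (q | s)=True s=False
s_2={q,s}: ((p | q) & (q | s))=True (p | q)=True p=False q=True (q | s)=True s=True
s_3={p,q,r}: ((p | q) & (q | s))=True (p | q)=True p=True q=True (q | s)=True s=False
s_4={r}: ((p | q) & (q | s))=False (p | q)=False p=False q=False (q | s)=False s=False
s_5={p,q,r,s}: ((p | q) & (q | s))=True (p | q)=True p=True q=True (q | s)=True s=True
F(((p | q) & (q | s))) holds; first witness at position 0.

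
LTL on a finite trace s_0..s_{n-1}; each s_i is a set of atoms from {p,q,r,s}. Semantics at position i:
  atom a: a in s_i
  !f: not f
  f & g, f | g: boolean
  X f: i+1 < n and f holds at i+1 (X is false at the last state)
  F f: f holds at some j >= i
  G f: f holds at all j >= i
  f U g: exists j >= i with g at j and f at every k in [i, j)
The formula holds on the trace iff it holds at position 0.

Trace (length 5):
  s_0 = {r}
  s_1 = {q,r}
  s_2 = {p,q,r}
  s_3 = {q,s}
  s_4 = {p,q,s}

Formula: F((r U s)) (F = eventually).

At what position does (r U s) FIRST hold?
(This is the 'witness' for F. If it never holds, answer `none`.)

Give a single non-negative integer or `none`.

s_0={r}: (r U s)=True r=True s=False
s_1={q,r}: (r U s)=True r=True s=False
s_2={p,q,r}: (r U s)=True r=True s=False
s_3={q,s}: (r U s)=True r=False s=True
s_4={p,q,s}: (r U s)=True r=False s=True
F((r U s)) holds; first witness at position 0.

Answer: 0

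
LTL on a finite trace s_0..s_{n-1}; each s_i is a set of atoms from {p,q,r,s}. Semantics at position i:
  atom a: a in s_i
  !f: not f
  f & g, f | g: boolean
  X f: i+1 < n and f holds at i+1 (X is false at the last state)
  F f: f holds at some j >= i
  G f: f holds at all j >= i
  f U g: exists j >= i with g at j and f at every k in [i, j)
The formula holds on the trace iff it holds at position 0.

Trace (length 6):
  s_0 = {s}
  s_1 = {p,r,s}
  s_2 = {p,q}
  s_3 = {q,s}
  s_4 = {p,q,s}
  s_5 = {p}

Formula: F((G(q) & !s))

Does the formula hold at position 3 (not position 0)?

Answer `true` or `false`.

Answer: false

Derivation:
s_0={s}: F((G(q) & !s))=False (G(q) & !s)=False G(q)=False q=False !s=False s=True
s_1={p,r,s}: F((G(q) & !s))=False (G(q) & !s)=False G(q)=False q=False !s=False s=True
s_2={p,q}: F((G(q) & !s))=False (G(q) & !s)=False G(q)=False q=True !s=True s=False
s_3={q,s}: F((G(q) & !s))=False (G(q) & !s)=False G(q)=False q=True !s=False s=True
s_4={p,q,s}: F((G(q) & !s))=False (G(q) & !s)=False G(q)=False q=True !s=False s=True
s_5={p}: F((G(q) & !s))=False (G(q) & !s)=False G(q)=False q=False !s=True s=False
Evaluating at position 3: result = False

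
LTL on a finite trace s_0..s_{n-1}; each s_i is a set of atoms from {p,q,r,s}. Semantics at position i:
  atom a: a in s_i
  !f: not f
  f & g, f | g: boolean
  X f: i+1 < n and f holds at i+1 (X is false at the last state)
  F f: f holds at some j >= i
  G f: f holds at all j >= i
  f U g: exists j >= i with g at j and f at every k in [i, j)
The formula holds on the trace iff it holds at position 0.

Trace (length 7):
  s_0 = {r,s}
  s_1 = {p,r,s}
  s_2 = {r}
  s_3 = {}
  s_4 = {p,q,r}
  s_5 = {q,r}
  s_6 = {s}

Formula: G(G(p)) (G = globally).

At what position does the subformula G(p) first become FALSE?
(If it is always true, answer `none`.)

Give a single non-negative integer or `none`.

s_0={r,s}: G(p)=False p=False
s_1={p,r,s}: G(p)=False p=True
s_2={r}: G(p)=False p=False
s_3={}: G(p)=False p=False
s_4={p,q,r}: G(p)=False p=True
s_5={q,r}: G(p)=False p=False
s_6={s}: G(p)=False p=False
G(G(p)) holds globally = False
First violation at position 0.

Answer: 0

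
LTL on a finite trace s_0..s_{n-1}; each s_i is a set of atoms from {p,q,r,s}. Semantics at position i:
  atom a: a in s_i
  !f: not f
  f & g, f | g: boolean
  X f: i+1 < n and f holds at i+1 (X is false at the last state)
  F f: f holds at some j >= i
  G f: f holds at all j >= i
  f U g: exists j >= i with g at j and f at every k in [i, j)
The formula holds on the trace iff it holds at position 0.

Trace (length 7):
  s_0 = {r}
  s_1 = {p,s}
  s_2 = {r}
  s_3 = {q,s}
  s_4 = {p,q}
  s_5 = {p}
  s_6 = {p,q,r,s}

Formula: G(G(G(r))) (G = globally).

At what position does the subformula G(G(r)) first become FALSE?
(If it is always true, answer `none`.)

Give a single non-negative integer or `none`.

s_0={r}: G(G(r))=False G(r)=False r=True
s_1={p,s}: G(G(r))=False G(r)=False r=False
s_2={r}: G(G(r))=False G(r)=False r=True
s_3={q,s}: G(G(r))=False G(r)=False r=False
s_4={p,q}: G(G(r))=False G(r)=False r=False
s_5={p}: G(G(r))=False G(r)=False r=False
s_6={p,q,r,s}: G(G(r))=True G(r)=True r=True
G(G(G(r))) holds globally = False
First violation at position 0.

Answer: 0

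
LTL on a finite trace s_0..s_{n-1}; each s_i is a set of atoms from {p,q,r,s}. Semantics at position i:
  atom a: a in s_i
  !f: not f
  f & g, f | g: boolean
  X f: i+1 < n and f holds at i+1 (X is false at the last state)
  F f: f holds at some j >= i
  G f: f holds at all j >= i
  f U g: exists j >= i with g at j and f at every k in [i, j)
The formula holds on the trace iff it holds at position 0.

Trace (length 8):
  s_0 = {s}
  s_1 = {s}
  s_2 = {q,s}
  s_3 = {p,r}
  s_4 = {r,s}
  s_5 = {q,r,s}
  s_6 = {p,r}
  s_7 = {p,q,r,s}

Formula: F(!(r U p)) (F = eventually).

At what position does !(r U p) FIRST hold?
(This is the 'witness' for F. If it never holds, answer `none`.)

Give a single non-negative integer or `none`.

Answer: 0

Derivation:
s_0={s}: !(r U p)=True (r U p)=False r=False p=False
s_1={s}: !(r U p)=True (r U p)=False r=False p=False
s_2={q,s}: !(r U p)=True (r U p)=False r=False p=False
s_3={p,r}: !(r U p)=False (r U p)=True r=True p=True
s_4={r,s}: !(r U p)=False (r U p)=True r=True p=False
s_5={q,r,s}: !(r U p)=False (r U p)=True r=True p=False
s_6={p,r}: !(r U p)=False (r U p)=True r=True p=True
s_7={p,q,r,s}: !(r U p)=False (r U p)=True r=True p=True
F(!(r U p)) holds; first witness at position 0.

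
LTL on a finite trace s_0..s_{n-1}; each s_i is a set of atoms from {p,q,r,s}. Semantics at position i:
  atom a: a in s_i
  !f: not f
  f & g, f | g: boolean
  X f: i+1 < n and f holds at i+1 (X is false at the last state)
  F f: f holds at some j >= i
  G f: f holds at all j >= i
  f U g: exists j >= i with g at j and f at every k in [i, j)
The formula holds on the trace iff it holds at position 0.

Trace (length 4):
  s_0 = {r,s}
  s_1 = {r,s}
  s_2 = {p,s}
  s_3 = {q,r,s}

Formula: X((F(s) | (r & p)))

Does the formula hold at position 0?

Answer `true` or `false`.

Answer: true

Derivation:
s_0={r,s}: X((F(s) | (r & p)))=True (F(s) | (r & p))=True F(s)=True s=True (r & p)=False r=True p=False
s_1={r,s}: X((F(s) | (r & p)))=True (F(s) | (r & p))=True F(s)=True s=True (r & p)=False r=True p=False
s_2={p,s}: X((F(s) | (r & p)))=True (F(s) | (r & p))=True F(s)=True s=True (r & p)=False r=False p=True
s_3={q,r,s}: X((F(s) | (r & p)))=False (F(s) | (r & p))=True F(s)=True s=True (r & p)=False r=True p=False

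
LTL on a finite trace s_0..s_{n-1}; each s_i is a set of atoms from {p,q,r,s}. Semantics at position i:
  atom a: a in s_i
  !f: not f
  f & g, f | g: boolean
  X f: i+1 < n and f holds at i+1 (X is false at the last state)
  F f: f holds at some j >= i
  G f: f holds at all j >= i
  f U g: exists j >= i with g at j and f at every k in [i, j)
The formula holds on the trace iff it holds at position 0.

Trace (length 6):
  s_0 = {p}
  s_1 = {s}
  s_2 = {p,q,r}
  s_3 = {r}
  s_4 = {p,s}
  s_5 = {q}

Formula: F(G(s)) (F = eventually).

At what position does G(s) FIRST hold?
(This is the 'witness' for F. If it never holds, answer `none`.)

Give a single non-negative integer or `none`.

Answer: none

Derivation:
s_0={p}: G(s)=False s=False
s_1={s}: G(s)=False s=True
s_2={p,q,r}: G(s)=False s=False
s_3={r}: G(s)=False s=False
s_4={p,s}: G(s)=False s=True
s_5={q}: G(s)=False s=False
F(G(s)) does not hold (no witness exists).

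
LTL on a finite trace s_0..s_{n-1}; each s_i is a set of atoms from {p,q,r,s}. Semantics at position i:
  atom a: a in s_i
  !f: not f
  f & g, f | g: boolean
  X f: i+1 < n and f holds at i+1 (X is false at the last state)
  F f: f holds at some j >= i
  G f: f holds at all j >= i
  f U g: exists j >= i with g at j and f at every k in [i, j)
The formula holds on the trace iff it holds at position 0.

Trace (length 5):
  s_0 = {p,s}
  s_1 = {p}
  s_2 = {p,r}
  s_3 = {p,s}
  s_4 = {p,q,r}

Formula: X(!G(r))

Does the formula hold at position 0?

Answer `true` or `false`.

s_0={p,s}: X(!G(r))=True !G(r)=True G(r)=False r=False
s_1={p}: X(!G(r))=True !G(r)=True G(r)=False r=False
s_2={p,r}: X(!G(r))=True !G(r)=True G(r)=False r=True
s_3={p,s}: X(!G(r))=False !G(r)=True G(r)=False r=False
s_4={p,q,r}: X(!G(r))=False !G(r)=False G(r)=True r=True

Answer: true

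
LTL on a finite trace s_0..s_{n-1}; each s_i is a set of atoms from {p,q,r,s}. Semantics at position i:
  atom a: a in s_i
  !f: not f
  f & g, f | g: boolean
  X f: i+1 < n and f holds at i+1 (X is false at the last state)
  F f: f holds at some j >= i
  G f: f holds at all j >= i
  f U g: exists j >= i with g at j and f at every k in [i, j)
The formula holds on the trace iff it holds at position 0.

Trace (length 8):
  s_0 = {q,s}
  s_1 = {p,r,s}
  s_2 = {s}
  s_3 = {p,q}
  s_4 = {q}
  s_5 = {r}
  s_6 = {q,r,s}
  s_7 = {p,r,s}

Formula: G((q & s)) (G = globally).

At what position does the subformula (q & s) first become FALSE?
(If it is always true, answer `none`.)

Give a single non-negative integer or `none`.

s_0={q,s}: (q & s)=True q=True s=True
s_1={p,r,s}: (q & s)=False q=False s=True
s_2={s}: (q & s)=False q=False s=True
s_3={p,q}: (q & s)=False q=True s=False
s_4={q}: (q & s)=False q=True s=False
s_5={r}: (q & s)=False q=False s=False
s_6={q,r,s}: (q & s)=True q=True s=True
s_7={p,r,s}: (q & s)=False q=False s=True
G((q & s)) holds globally = False
First violation at position 1.

Answer: 1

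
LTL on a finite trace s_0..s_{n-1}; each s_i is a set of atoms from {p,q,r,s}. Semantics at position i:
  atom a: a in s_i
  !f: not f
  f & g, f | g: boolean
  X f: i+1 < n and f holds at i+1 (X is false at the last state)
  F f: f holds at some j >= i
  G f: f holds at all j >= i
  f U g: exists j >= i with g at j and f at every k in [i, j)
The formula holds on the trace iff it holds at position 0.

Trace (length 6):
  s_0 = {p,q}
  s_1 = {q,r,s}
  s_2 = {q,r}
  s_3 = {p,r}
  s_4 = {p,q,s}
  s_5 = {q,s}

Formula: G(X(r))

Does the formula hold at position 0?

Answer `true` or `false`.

s_0={p,q}: G(X(r))=False X(r)=True r=False
s_1={q,r,s}: G(X(r))=False X(r)=True r=True
s_2={q,r}: G(X(r))=False X(r)=True r=True
s_3={p,r}: G(X(r))=False X(r)=False r=True
s_4={p,q,s}: G(X(r))=False X(r)=False r=False
s_5={q,s}: G(X(r))=False X(r)=False r=False

Answer: false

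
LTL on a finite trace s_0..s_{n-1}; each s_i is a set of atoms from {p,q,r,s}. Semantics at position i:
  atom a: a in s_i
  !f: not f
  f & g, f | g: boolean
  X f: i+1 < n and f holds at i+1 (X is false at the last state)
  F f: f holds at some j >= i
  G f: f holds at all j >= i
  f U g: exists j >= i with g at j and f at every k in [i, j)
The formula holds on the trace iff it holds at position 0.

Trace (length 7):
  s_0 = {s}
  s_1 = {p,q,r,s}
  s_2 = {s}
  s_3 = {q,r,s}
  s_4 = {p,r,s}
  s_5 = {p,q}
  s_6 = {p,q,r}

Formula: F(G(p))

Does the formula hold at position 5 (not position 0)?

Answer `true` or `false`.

s_0={s}: F(G(p))=True G(p)=False p=False
s_1={p,q,r,s}: F(G(p))=True G(p)=False p=True
s_2={s}: F(G(p))=True G(p)=False p=False
s_3={q,r,s}: F(G(p))=True G(p)=False p=False
s_4={p,r,s}: F(G(p))=True G(p)=True p=True
s_5={p,q}: F(G(p))=True G(p)=True p=True
s_6={p,q,r}: F(G(p))=True G(p)=True p=True
Evaluating at position 5: result = True

Answer: true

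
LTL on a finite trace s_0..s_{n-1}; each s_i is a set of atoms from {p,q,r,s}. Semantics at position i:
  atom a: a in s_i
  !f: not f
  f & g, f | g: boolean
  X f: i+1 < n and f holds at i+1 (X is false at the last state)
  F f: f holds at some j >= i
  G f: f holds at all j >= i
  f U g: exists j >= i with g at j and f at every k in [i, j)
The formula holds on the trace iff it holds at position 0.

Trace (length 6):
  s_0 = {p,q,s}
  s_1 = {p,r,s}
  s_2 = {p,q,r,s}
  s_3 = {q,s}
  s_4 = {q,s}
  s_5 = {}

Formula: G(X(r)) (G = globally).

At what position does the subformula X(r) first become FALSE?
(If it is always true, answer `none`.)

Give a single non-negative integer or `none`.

Answer: 2

Derivation:
s_0={p,q,s}: X(r)=True r=False
s_1={p,r,s}: X(r)=True r=True
s_2={p,q,r,s}: X(r)=False r=True
s_3={q,s}: X(r)=False r=False
s_4={q,s}: X(r)=False r=False
s_5={}: X(r)=False r=False
G(X(r)) holds globally = False
First violation at position 2.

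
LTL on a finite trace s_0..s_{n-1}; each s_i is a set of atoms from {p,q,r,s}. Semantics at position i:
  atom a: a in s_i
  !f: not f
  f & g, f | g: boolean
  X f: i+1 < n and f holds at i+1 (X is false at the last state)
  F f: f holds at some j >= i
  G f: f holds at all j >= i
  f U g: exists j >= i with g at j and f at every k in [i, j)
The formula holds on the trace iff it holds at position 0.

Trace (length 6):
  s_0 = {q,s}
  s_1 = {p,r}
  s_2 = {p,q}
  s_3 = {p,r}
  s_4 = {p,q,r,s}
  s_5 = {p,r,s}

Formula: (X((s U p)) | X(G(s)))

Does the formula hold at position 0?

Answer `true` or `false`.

Answer: true

Derivation:
s_0={q,s}: (X((s U p)) | X(G(s)))=True X((s U p))=True (s U p)=True s=True p=False X(G(s))=False G(s)=False
s_1={p,r}: (X((s U p)) | X(G(s)))=True X((s U p))=True (s U p)=True s=False p=True X(G(s))=False G(s)=False
s_2={p,q}: (X((s U p)) | X(G(s)))=True X((s U p))=True (s U p)=True s=False p=True X(G(s))=False G(s)=False
s_3={p,r}: (X((s U p)) | X(G(s)))=True X((s U p))=True (s U p)=True s=False p=True X(G(s))=True G(s)=False
s_4={p,q,r,s}: (X((s U p)) | X(G(s)))=True X((s U p))=True (s U p)=True s=True p=True X(G(s))=True G(s)=True
s_5={p,r,s}: (X((s U p)) | X(G(s)))=False X((s U p))=False (s U p)=True s=True p=True X(G(s))=False G(s)=True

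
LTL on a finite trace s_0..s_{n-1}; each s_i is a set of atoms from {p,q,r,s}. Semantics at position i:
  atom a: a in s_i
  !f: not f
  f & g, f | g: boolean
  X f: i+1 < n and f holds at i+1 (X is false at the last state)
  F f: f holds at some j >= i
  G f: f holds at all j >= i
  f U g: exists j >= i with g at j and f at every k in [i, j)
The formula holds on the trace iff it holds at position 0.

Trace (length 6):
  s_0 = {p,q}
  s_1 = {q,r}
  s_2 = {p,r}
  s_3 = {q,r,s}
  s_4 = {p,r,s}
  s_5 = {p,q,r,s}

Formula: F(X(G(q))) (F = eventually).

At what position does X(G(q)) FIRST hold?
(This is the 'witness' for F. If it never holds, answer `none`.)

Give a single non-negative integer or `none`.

Answer: 4

Derivation:
s_0={p,q}: X(G(q))=False G(q)=False q=True
s_1={q,r}: X(G(q))=False G(q)=False q=True
s_2={p,r}: X(G(q))=False G(q)=False q=False
s_3={q,r,s}: X(G(q))=False G(q)=False q=True
s_4={p,r,s}: X(G(q))=True G(q)=False q=False
s_5={p,q,r,s}: X(G(q))=False G(q)=True q=True
F(X(G(q))) holds; first witness at position 4.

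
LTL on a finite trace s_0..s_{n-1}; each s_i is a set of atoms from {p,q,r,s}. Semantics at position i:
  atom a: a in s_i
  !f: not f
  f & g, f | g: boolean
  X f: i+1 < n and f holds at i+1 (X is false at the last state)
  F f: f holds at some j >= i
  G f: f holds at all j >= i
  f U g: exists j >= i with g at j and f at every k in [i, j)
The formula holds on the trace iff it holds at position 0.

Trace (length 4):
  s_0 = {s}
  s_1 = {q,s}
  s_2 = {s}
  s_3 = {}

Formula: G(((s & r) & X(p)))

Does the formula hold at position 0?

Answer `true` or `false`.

Answer: false

Derivation:
s_0={s}: G(((s & r) & X(p)))=False ((s & r) & X(p))=False (s & r)=False s=True r=False X(p)=False p=False
s_1={q,s}: G(((s & r) & X(p)))=False ((s & r) & X(p))=False (s & r)=False s=True r=False X(p)=False p=False
s_2={s}: G(((s & r) & X(p)))=False ((s & r) & X(p))=False (s & r)=False s=True r=False X(p)=False p=False
s_3={}: G(((s & r) & X(p)))=False ((s & r) & X(p))=False (s & r)=False s=False r=False X(p)=False p=False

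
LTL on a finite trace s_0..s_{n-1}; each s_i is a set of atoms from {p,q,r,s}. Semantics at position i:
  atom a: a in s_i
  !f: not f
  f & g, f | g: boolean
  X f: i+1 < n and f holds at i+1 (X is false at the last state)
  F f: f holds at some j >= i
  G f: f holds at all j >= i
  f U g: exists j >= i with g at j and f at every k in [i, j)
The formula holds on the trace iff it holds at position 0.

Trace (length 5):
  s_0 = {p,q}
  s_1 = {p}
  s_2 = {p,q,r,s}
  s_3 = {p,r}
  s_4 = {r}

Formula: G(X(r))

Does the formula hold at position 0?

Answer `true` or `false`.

s_0={p,q}: G(X(r))=False X(r)=False r=False
s_1={p}: G(X(r))=False X(r)=True r=False
s_2={p,q,r,s}: G(X(r))=False X(r)=True r=True
s_3={p,r}: G(X(r))=False X(r)=True r=True
s_4={r}: G(X(r))=False X(r)=False r=True

Answer: false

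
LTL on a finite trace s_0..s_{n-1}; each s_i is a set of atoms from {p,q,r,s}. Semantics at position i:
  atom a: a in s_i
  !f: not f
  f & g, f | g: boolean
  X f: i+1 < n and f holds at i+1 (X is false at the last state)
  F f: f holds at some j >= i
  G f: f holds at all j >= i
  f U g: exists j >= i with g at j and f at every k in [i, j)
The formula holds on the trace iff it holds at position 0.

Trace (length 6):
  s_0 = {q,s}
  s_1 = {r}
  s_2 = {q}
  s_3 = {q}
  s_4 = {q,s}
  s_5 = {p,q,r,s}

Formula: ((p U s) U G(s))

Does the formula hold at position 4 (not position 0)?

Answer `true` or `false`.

Answer: true

Derivation:
s_0={q,s}: ((p U s) U G(s))=False (p U s)=True p=False s=True G(s)=False
s_1={r}: ((p U s) U G(s))=False (p U s)=False p=False s=False G(s)=False
s_2={q}: ((p U s) U G(s))=False (p U s)=False p=False s=False G(s)=False
s_3={q}: ((p U s) U G(s))=False (p U s)=False p=False s=False G(s)=False
s_4={q,s}: ((p U s) U G(s))=True (p U s)=True p=False s=True G(s)=True
s_5={p,q,r,s}: ((p U s) U G(s))=True (p U s)=True p=True s=True G(s)=True
Evaluating at position 4: result = True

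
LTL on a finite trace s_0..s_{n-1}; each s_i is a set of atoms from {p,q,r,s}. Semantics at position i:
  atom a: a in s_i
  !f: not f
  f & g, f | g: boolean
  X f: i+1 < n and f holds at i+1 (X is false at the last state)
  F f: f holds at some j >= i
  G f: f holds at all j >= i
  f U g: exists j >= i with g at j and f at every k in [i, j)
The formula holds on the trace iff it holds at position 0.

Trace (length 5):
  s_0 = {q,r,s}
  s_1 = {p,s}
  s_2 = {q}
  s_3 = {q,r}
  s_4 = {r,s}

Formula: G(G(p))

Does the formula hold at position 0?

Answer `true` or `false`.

Answer: false

Derivation:
s_0={q,r,s}: G(G(p))=False G(p)=False p=False
s_1={p,s}: G(G(p))=False G(p)=False p=True
s_2={q}: G(G(p))=False G(p)=False p=False
s_3={q,r}: G(G(p))=False G(p)=False p=False
s_4={r,s}: G(G(p))=False G(p)=False p=False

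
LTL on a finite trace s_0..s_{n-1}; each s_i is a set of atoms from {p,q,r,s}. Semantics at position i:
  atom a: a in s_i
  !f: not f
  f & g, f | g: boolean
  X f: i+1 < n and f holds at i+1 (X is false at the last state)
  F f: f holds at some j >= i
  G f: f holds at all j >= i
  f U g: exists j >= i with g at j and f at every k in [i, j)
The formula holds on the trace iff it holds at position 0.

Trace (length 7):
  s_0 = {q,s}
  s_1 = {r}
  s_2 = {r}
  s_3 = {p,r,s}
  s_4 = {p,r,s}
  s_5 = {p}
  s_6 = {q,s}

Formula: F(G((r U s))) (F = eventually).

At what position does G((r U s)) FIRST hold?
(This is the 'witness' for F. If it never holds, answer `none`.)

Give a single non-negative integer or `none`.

s_0={q,s}: G((r U s))=False (r U s)=True r=False s=True
s_1={r}: G((r U s))=False (r U s)=True r=True s=False
s_2={r}: G((r U s))=False (r U s)=True r=True s=False
s_3={p,r,s}: G((r U s))=False (r U s)=True r=True s=True
s_4={p,r,s}: G((r U s))=False (r U s)=True r=True s=True
s_5={p}: G((r U s))=False (r U s)=False r=False s=False
s_6={q,s}: G((r U s))=True (r U s)=True r=False s=True
F(G((r U s))) holds; first witness at position 6.

Answer: 6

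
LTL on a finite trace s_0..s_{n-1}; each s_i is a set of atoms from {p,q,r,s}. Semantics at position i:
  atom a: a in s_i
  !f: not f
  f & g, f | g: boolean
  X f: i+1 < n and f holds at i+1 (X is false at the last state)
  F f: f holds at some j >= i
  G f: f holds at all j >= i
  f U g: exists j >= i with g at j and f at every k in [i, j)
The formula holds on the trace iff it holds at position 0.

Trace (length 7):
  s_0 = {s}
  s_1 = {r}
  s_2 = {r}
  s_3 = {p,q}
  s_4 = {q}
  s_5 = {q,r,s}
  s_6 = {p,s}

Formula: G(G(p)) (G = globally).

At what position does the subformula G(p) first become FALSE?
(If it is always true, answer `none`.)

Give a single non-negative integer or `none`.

s_0={s}: G(p)=False p=False
s_1={r}: G(p)=False p=False
s_2={r}: G(p)=False p=False
s_3={p,q}: G(p)=False p=True
s_4={q}: G(p)=False p=False
s_5={q,r,s}: G(p)=False p=False
s_6={p,s}: G(p)=True p=True
G(G(p)) holds globally = False
First violation at position 0.

Answer: 0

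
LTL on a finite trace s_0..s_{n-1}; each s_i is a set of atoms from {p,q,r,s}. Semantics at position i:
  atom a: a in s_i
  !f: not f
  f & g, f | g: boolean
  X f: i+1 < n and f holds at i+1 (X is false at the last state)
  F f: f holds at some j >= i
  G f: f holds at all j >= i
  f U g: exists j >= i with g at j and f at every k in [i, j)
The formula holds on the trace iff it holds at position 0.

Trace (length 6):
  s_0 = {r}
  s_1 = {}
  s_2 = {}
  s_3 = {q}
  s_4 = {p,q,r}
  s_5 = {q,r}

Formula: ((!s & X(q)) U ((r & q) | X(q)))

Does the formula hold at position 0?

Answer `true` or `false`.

s_0={r}: ((!s & X(q)) U ((r & q) | X(q)))=False (!s & X(q))=False !s=True s=False X(q)=False q=False ((r & q) | X(q))=False (r & q)=False r=True
s_1={}: ((!s & X(q)) U ((r & q) | X(q)))=False (!s & X(q))=False !s=True s=False X(q)=False q=False ((r & q) | X(q))=False (r & q)=False r=False
s_2={}: ((!s & X(q)) U ((r & q) | X(q)))=True (!s & X(q))=True !s=True s=False X(q)=True q=False ((r & q) | X(q))=True (r & q)=False r=False
s_3={q}: ((!s & X(q)) U ((r & q) | X(q)))=True (!s & X(q))=True !s=True s=False X(q)=True q=True ((r & q) | X(q))=True (r & q)=False r=False
s_4={p,q,r}: ((!s & X(q)) U ((r & q) | X(q)))=True (!s & X(q))=True !s=True s=False X(q)=True q=True ((r & q) | X(q))=True (r & q)=True r=True
s_5={q,r}: ((!s & X(q)) U ((r & q) | X(q)))=True (!s & X(q))=False !s=True s=False X(q)=False q=True ((r & q) | X(q))=True (r & q)=True r=True

Answer: false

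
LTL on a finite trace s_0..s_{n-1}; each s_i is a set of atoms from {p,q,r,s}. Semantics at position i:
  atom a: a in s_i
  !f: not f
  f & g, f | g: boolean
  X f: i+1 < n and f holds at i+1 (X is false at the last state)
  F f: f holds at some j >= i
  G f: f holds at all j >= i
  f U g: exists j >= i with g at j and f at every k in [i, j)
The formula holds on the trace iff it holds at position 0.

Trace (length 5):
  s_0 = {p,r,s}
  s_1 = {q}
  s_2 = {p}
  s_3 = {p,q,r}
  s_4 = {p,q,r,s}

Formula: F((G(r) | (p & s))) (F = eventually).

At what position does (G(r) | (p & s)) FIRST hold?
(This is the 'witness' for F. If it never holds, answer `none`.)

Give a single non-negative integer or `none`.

Answer: 0

Derivation:
s_0={p,r,s}: (G(r) | (p & s))=True G(r)=False r=True (p & s)=True p=True s=True
s_1={q}: (G(r) | (p & s))=False G(r)=False r=False (p & s)=False p=False s=False
s_2={p}: (G(r) | (p & s))=False G(r)=False r=False (p & s)=False p=True s=False
s_3={p,q,r}: (G(r) | (p & s))=True G(r)=True r=True (p & s)=False p=True s=False
s_4={p,q,r,s}: (G(r) | (p & s))=True G(r)=True r=True (p & s)=True p=True s=True
F((G(r) | (p & s))) holds; first witness at position 0.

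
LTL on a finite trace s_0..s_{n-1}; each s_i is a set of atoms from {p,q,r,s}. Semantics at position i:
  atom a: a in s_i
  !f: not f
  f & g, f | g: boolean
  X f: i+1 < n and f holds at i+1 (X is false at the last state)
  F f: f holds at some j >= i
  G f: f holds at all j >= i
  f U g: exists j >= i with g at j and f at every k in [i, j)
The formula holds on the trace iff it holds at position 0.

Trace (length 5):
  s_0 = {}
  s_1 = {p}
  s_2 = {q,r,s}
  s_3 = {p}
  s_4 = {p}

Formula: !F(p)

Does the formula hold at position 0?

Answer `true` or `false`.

s_0={}: !F(p)=False F(p)=True p=False
s_1={p}: !F(p)=False F(p)=True p=True
s_2={q,r,s}: !F(p)=False F(p)=True p=False
s_3={p}: !F(p)=False F(p)=True p=True
s_4={p}: !F(p)=False F(p)=True p=True

Answer: false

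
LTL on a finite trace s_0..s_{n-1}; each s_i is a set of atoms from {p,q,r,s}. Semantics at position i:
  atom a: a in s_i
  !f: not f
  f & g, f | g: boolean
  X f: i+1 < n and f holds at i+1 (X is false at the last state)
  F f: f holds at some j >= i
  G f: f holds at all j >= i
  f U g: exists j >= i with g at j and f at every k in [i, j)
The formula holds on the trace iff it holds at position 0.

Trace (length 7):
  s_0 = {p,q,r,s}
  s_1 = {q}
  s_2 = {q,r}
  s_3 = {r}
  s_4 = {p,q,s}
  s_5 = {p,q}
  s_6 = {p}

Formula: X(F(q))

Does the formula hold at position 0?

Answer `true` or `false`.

s_0={p,q,r,s}: X(F(q))=True F(q)=True q=True
s_1={q}: X(F(q))=True F(q)=True q=True
s_2={q,r}: X(F(q))=True F(q)=True q=True
s_3={r}: X(F(q))=True F(q)=True q=False
s_4={p,q,s}: X(F(q))=True F(q)=True q=True
s_5={p,q}: X(F(q))=False F(q)=True q=True
s_6={p}: X(F(q))=False F(q)=False q=False

Answer: true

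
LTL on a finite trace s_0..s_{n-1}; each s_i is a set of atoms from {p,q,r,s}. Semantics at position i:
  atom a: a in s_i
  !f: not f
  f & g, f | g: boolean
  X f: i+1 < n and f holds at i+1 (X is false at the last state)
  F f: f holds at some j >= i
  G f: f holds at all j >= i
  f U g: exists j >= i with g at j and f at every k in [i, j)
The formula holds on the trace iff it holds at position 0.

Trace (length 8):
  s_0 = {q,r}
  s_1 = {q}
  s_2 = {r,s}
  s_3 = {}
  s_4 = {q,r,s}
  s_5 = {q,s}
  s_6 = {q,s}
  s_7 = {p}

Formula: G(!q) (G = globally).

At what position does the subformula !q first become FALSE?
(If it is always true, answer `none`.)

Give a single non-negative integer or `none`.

Answer: 0

Derivation:
s_0={q,r}: !q=False q=True
s_1={q}: !q=False q=True
s_2={r,s}: !q=True q=False
s_3={}: !q=True q=False
s_4={q,r,s}: !q=False q=True
s_5={q,s}: !q=False q=True
s_6={q,s}: !q=False q=True
s_7={p}: !q=True q=False
G(!q) holds globally = False
First violation at position 0.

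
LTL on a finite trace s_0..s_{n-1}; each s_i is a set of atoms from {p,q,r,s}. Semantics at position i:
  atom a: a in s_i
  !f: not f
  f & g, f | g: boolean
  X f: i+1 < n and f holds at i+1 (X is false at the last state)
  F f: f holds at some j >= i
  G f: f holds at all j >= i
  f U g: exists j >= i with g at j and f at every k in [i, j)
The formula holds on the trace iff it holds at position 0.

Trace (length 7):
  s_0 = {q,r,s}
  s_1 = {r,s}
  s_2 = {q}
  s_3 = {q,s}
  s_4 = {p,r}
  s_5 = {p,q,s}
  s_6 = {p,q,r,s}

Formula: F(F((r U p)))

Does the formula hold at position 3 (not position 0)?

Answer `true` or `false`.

Answer: true

Derivation:
s_0={q,r,s}: F(F((r U p)))=True F((r U p))=True (r U p)=False r=True p=False
s_1={r,s}: F(F((r U p)))=True F((r U p))=True (r U p)=False r=True p=False
s_2={q}: F(F((r U p)))=True F((r U p))=True (r U p)=False r=False p=False
s_3={q,s}: F(F((r U p)))=True F((r U p))=True (r U p)=False r=False p=False
s_4={p,r}: F(F((r U p)))=True F((r U p))=True (r U p)=True r=True p=True
s_5={p,q,s}: F(F((r U p)))=True F((r U p))=True (r U p)=True r=False p=True
s_6={p,q,r,s}: F(F((r U p)))=True F((r U p))=True (r U p)=True r=True p=True
Evaluating at position 3: result = True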